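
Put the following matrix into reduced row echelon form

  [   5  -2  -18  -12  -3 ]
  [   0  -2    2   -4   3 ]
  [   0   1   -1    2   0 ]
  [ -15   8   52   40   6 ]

r1 -> 1/5·r1
  [   1  -2/5  -18/5  -12/5  -3/5 ]
  [   0    -2      2     -4     3 ]
  [   0     1     -1      2     0 ]
  [ -15     8     52     40     6 ]
r4 -> r4 + 15·r1
  [ 1  -2/5  -18/5  -12/5  -3/5 ]
  [ 0    -2      2     -4     3 ]
  [ 0     1     -1      2     0 ]
  [ 0     2     -2      4    -3 ]
r2 -> -1/2·r2
  [ 1  -2/5  -18/5  -12/5  -3/5 ]
  [ 0     1     -1      2  -3/2 ]
  [ 0     1     -1      2     0 ]
  [ 0     2     -2      4    -3 ]
r3 -> r3 − r2
  [ 1  -2/5  -18/5  -12/5  -3/5 ]
  [ 0     1     -1      2  -3/2 ]
  [ 0     0      0      0   3/2 ]
  [ 0     2     -2      4    -3 ]
r4 -> r4 − 2·r2
  [ 1  -2/5  -18/5  -12/5  -3/5 ]
  [ 0     1     -1      2  -3/2 ]
  [ 0     0      0      0   3/2 ]
  [ 0     0      0      0     0 ]
r3 -> 2/3·r3
  [ 1  -2/5  -18/5  -12/5  -3/5 ]
  [ 0     1     -1      2  -3/2 ]
  [ 0     0      0      0     1 ]
  [ 0     0      0      0     0 ]
r2 -> r2 + 3/2·r3
  [ 1  -2/5  -18/5  -12/5  -3/5 ]
  [ 0     1     -1      2     0 ]
  [ 0     0      0      0     1 ]
  [ 0     0      0      0     0 ]
r1 -> r1 + 3/5·r3
  [ 1  -2/5  -18/5  -12/5  0 ]
  [ 0     1     -1      2  0 ]
  [ 0     0      0      0  1 ]
  [ 0     0      0      0  0 ]
r1 -> r1 + 2/5·r2
  [ 1  0  -4  -8/5  0 ]
  [ 0  1  -1     2  0 ]
  [ 0  0   0     0  1 ]
  [ 0  0   0     0  0 ]

[[1, 0, -4, -8/5, 0], [0, 1, -1, 2, 0], [0, 0, 0, 0, 1], [0, 0, 0, 0, 0]]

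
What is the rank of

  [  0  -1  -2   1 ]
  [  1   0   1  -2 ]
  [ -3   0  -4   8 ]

rank = 3

R1 <=> R2
R3 → R3 + 3·R1
R2 → -1·R2
R3 → -1·R3
R2 → R2 − 2·R3
R1 → R1 − R3
The reduced form has 3 nonzero rows.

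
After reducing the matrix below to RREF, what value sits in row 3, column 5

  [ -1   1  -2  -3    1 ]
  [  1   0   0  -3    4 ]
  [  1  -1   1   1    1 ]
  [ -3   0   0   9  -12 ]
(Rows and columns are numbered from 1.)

Multiply r1 by -1.
Subtract r1 from r2.
Subtract r1 from r3.
Add 3 times r1 to r4.
Add 3 times r2 to r4.
Multiply r3 by -1.
Add 2 times r3 to r2.
Subtract 2 times r3 from r1.
Add r2 to r1.

-2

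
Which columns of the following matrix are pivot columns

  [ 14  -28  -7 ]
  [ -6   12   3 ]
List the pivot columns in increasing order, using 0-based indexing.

Multiply r1 by 1/14.
  [  1  -2  -1/2 ]
  [ -6  12     3 ]
Add 6 times r1 to r2.
  [ 1  -2  -1/2 ]
  [ 0   0     0 ]
Pivot columns are the columns containing a leading 1.

0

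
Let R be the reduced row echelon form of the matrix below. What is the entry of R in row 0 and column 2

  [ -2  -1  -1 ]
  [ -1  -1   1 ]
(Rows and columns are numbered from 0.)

R1 ← -1/2·R1
  [  1  1/2  1/2 ]
  [ -1   -1    1 ]
R2 ← R2 + R1
  [ 1   1/2  1/2 ]
  [ 0  -1/2  3/2 ]
R2 ← -2·R2
  [ 1  1/2  1/2 ]
  [ 0    1   -3 ]
R1 ← R1 − 1/2·R2
  [ 1  0   2 ]
  [ 0  1  -3 ]

2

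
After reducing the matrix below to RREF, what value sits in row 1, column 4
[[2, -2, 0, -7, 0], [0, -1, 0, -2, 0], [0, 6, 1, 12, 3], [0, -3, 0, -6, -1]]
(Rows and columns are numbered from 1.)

Multiply R1 by 1/2.
Multiply R2 by -1.
Subtract 6 times R2 from R3.
Add 3 times R2 to R4.
Multiply R4 by -1.
Subtract 3 times R4 from R3.
Add R2 to R1.

-3/2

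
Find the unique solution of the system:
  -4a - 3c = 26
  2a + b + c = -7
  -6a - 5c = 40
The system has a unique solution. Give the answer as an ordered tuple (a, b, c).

(-5, 5, -2)

Form the augmented matrix and row-reduce:
  [ -4  0  -3  |  26 ]
  [  2  1   1  |  -7 ]
  [ -6  0  -5  |  40 ]
R1 -> -1/4·R1
R2 -> R2 − 2·R1
R3 -> R3 + 6·R1
R3 -> -2·R3
R2 -> R2 + 1/2·R3
R1 -> R1 − 3/4·R3
Reading off the last column: a = -5, b = 5, c = -2.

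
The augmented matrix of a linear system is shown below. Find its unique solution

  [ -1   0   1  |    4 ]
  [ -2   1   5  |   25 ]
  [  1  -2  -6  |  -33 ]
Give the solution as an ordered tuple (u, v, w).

R1 -> -1·R1
  [  1   0  -1  |   -4 ]
  [ -2   1   5  |   25 ]
  [  1  -2  -6  |  -33 ]
R2 -> R2 + 2·R1
  [ 1   0  -1  |   -4 ]
  [ 0   1   3  |   17 ]
  [ 1  -2  -6  |  -33 ]
R3 -> R3 − R1
  [ 1   0  -1  |   -4 ]
  [ 0   1   3  |   17 ]
  [ 0  -2  -5  |  -29 ]
R3 -> R3 + 2·R2
  [ 1  0  -1  |  -4 ]
  [ 0  1   3  |  17 ]
  [ 0  0   1  |   5 ]
R2 -> R2 − 3·R3
  [ 1  0  -1  |  -4 ]
  [ 0  1   0  |   2 ]
  [ 0  0   1  |   5 ]
R1 -> R1 + R3
  [ 1  0  0  |  1 ]
  [ 0  1  0  |  2 ]
  [ 0  0  1  |  5 ]
Reading off the last column: u = 1, v = 2, w = 5.

(1, 2, 5)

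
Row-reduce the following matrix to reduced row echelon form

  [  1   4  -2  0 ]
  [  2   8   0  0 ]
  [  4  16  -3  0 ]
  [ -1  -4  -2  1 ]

ρ2 ← ρ2 − 2·ρ1
ρ3 ← ρ3 − 4·ρ1
ρ4 ← ρ4 + ρ1
ρ2 ← 1/4·ρ2
ρ3 ← ρ3 − 5·ρ2
ρ4 ← ρ4 + 4·ρ2
ρ3 <-> ρ4
ρ1 ← ρ1 + 2·ρ2

[[1, 4, 0, 0], [0, 0, 1, 0], [0, 0, 0, 1], [0, 0, 0, 0]]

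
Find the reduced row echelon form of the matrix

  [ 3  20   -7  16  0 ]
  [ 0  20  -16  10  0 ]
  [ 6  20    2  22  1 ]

[[1, 0, 3, 2, 0], [0, 1, -4/5, 1/2, 0], [0, 0, 0, 0, 1]]

Multiply ρ1 by 1/3.
  [ 1  20/3  -7/3  16/3  0 ]
  [ 0    20   -16    10  0 ]
  [ 6    20     2    22  1 ]
Subtract 6 times ρ1 from ρ3.
  [ 1  20/3  -7/3  16/3  0 ]
  [ 0    20   -16    10  0 ]
  [ 0   -20    16   -10  1 ]
Multiply ρ2 by 1/20.
  [ 1  20/3  -7/3  16/3  0 ]
  [ 0     1  -4/5   1/2  0 ]
  [ 0   -20    16   -10  1 ]
Add 20 times ρ2 to ρ3.
  [ 1  20/3  -7/3  16/3  0 ]
  [ 0     1  -4/5   1/2  0 ]
  [ 0     0     0     0  1 ]
Subtract 20/3 times ρ2 from ρ1.
  [ 1  0     3    2  0 ]
  [ 0  1  -4/5  1/2  0 ]
  [ 0  0     0    0  1 ]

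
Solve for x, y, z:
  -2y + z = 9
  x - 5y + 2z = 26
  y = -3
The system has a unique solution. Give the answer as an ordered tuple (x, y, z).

(5, -3, 3)

Form the augmented matrix and row-reduce:
  [ 0  -2  1  |   9 ]
  [ 1  -5  2  |  26 ]
  [ 0   1  0  |  -3 ]
Swap R1 and R2.
  [ 1  -5  2  |  26 ]
  [ 0  -2  1  |   9 ]
  [ 0   1  0  |  -3 ]
Multiply R2 by -1/2.
  [ 1  -5     2  |    26 ]
  [ 0   1  -1/2  |  -9/2 ]
  [ 0   1     0  |    -3 ]
Subtract R2 from R3.
  [ 1  -5     2  |    26 ]
  [ 0   1  -1/2  |  -9/2 ]
  [ 0   0   1/2  |   3/2 ]
Multiply R3 by 2.
  [ 1  -5     2  |    26 ]
  [ 0   1  -1/2  |  -9/2 ]
  [ 0   0     1  |     3 ]
Add 1/2 times R3 to R2.
  [ 1  -5  2  |  26 ]
  [ 0   1  0  |  -3 ]
  [ 0   0  1  |   3 ]
Subtract 2 times R3 from R1.
  [ 1  -5  0  |  20 ]
  [ 0   1  0  |  -3 ]
  [ 0   0  1  |   3 ]
Add 5 times R2 to R1.
  [ 1  0  0  |   5 ]
  [ 0  1  0  |  -3 ]
  [ 0  0  1  |   3 ]
Reading off the last column: x = 5, y = -3, z = 3.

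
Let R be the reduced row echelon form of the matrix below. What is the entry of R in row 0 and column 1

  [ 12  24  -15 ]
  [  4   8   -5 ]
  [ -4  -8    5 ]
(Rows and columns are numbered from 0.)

2

R1 → 1/12·R1
  [  1   2  -5/4 ]
  [  4   8    -5 ]
  [ -4  -8     5 ]
R2 → R2 − 4·R1
  [  1   2  -5/4 ]
  [  0   0     0 ]
  [ -4  -8     5 ]
R3 → R3 + 4·R1
  [ 1  2  -5/4 ]
  [ 0  0     0 ]
  [ 0  0     0 ]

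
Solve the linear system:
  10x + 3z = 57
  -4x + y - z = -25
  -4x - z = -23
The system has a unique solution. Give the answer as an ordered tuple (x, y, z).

(6, -2, -1)

Form the augmented matrix and row-reduce:
  [ 10  0   3  |   57 ]
  [ -4  1  -1  |  -25 ]
  [ -4  0  -1  |  -23 ]
R1 := 1/10·R1
R2 := R2 + 4·R1
R3 := R3 + 4·R1
R3 := 5·R3
R2 := R2 − 1/5·R3
R1 := R1 − 3/10·R3
Reading off the last column: x = 6, y = -2, z = -1.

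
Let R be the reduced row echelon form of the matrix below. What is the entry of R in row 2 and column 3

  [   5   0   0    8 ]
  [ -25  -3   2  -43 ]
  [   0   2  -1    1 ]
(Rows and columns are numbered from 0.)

ρ1 -> 1/5·ρ1
  [   1   0   0  8/5 ]
  [ -25  -3   2  -43 ]
  [   0   2  -1    1 ]
ρ2 -> ρ2 + 25·ρ1
  [ 1   0   0  8/5 ]
  [ 0  -3   2   -3 ]
  [ 0   2  -1    1 ]
ρ2 -> -1/3·ρ2
  [ 1  0     0  8/5 ]
  [ 0  1  -2/3    1 ]
  [ 0  2    -1    1 ]
ρ3 -> ρ3 − 2·ρ2
  [ 1  0     0  8/5 ]
  [ 0  1  -2/3    1 ]
  [ 0  0   1/3   -1 ]
ρ3 -> 3·ρ3
  [ 1  0     0  8/5 ]
  [ 0  1  -2/3    1 ]
  [ 0  0     1   -3 ]
ρ2 -> ρ2 + 2/3·ρ3
  [ 1  0  0  8/5 ]
  [ 0  1  0   -1 ]
  [ 0  0  1   -3 ]

-3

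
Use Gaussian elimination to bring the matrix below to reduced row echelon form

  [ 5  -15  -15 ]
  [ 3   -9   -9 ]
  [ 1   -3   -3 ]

[[1, -3, -3], [0, 0, 0], [0, 0, 0]]

R1 ← 1/5·R1
  [ 1  -3  -3 ]
  [ 3  -9  -9 ]
  [ 1  -3  -3 ]
R2 ← R2 − 3·R1
  [ 1  -3  -3 ]
  [ 0   0   0 ]
  [ 1  -3  -3 ]
R3 ← R3 − R1
  [ 1  -3  -3 ]
  [ 0   0   0 ]
  [ 0   0   0 ]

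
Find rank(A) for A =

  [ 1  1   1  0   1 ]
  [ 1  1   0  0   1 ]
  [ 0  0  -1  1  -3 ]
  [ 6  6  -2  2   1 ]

r2 -> r2 − r1
r4 -> r4 − 6·r1
r2 -> -1·r2
r3 -> r3 + r2
r4 -> r4 + 8·r2
r4 -> r4 − 2·r3
r3 -> r3 + 3·r4
r1 -> r1 − r4
r1 -> r1 − r2
The reduced form has 4 nonzero rows.

rank = 4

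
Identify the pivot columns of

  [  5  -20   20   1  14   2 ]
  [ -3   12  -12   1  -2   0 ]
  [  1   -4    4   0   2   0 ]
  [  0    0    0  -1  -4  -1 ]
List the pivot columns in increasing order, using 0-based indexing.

R1 := 1/5·R1
  [  1  -4    4  1/5  14/5  2/5 ]
  [ -3  12  -12    1    -2    0 ]
  [  1  -4    4    0     2    0 ]
  [  0   0    0   -1    -4   -1 ]
R2 := R2 + 3·R1
  [ 1  -4  4  1/5  14/5  2/5 ]
  [ 0   0  0  8/5  32/5  6/5 ]
  [ 1  -4  4    0     2    0 ]
  [ 0   0  0   -1    -4   -1 ]
R3 := R3 − R1
  [ 1  -4  4   1/5  14/5   2/5 ]
  [ 0   0  0   8/5  32/5   6/5 ]
  [ 0   0  0  -1/5  -4/5  -2/5 ]
  [ 0   0  0    -1    -4    -1 ]
R2 := 5/8·R2
  [ 1  -4  4   1/5  14/5   2/5 ]
  [ 0   0  0     1     4   3/4 ]
  [ 0   0  0  -1/5  -4/5  -2/5 ]
  [ 0   0  0    -1    -4    -1 ]
R3 := R3 + 1/5·R2
  [ 1  -4  4  1/5  14/5   2/5 ]
  [ 0   0  0    1     4   3/4 ]
  [ 0   0  0    0     0  -1/4 ]
  [ 0   0  0   -1    -4    -1 ]
R4 := R4 + R2
  [ 1  -4  4  1/5  14/5   2/5 ]
  [ 0   0  0    1     4   3/4 ]
  [ 0   0  0    0     0  -1/4 ]
  [ 0   0  0    0     0  -1/4 ]
R3 := -4·R3
  [ 1  -4  4  1/5  14/5   2/5 ]
  [ 0   0  0    1     4   3/4 ]
  [ 0   0  0    0     0     1 ]
  [ 0   0  0    0     0  -1/4 ]
R4 := R4 + 1/4·R3
  [ 1  -4  4  1/5  14/5  2/5 ]
  [ 0   0  0    1     4  3/4 ]
  [ 0   0  0    0     0    1 ]
  [ 0   0  0    0     0    0 ]
R2 := R2 − 3/4·R3
  [ 1  -4  4  1/5  14/5  2/5 ]
  [ 0   0  0    1     4    0 ]
  [ 0   0  0    0     0    1 ]
  [ 0   0  0    0     0    0 ]
R1 := R1 − 2/5·R3
  [ 1  -4  4  1/5  14/5  0 ]
  [ 0   0  0    1     4  0 ]
  [ 0   0  0    0     0  1 ]
  [ 0   0  0    0     0  0 ]
R1 := R1 − 1/5·R2
  [ 1  -4  4  0  2  0 ]
  [ 0   0  0  1  4  0 ]
  [ 0   0  0  0  0  1 ]
  [ 0   0  0  0  0  0 ]
Pivot columns are the columns containing a leading 1.

0, 3, 5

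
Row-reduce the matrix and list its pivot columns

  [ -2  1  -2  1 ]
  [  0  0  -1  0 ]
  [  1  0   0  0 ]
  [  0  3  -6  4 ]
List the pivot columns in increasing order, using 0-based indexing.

0, 1, 2, 3

r1 ← -1/2·r1
  [ 1  -1/2   1  -1/2 ]
  [ 0     0  -1     0 ]
  [ 1     0   0     0 ]
  [ 0     3  -6     4 ]
r3 ← r3 − r1
  [ 1  -1/2   1  -1/2 ]
  [ 0     0  -1     0 ]
  [ 0   1/2  -1   1/2 ]
  [ 0     3  -6     4 ]
r2 <=> r3
  [ 1  -1/2   1  -1/2 ]
  [ 0   1/2  -1   1/2 ]
  [ 0     0  -1     0 ]
  [ 0     3  -6     4 ]
r2 ← 2·r2
  [ 1  -1/2   1  -1/2 ]
  [ 0     1  -2     1 ]
  [ 0     0  -1     0 ]
  [ 0     3  -6     4 ]
r4 ← r4 − 3·r2
  [ 1  -1/2   1  -1/2 ]
  [ 0     1  -2     1 ]
  [ 0     0  -1     0 ]
  [ 0     0   0     1 ]
r3 ← -1·r3
  [ 1  -1/2   1  -1/2 ]
  [ 0     1  -2     1 ]
  [ 0     0   1     0 ]
  [ 0     0   0     1 ]
r2 ← r2 − r4
  [ 1  -1/2   1  -1/2 ]
  [ 0     1  -2     0 ]
  [ 0     0   1     0 ]
  [ 0     0   0     1 ]
r1 ← r1 + 1/2·r4
  [ 1  -1/2   1  0 ]
  [ 0     1  -2  0 ]
  [ 0     0   1  0 ]
  [ 0     0   0  1 ]
r2 ← r2 + 2·r3
  [ 1  -1/2  1  0 ]
  [ 0     1  0  0 ]
  [ 0     0  1  0 ]
  [ 0     0  0  1 ]
r1 ← r1 − r3
  [ 1  -1/2  0  0 ]
  [ 0     1  0  0 ]
  [ 0     0  1  0 ]
  [ 0     0  0  1 ]
r1 ← r1 + 1/2·r2
  [ 1  0  0  0 ]
  [ 0  1  0  0 ]
  [ 0  0  1  0 ]
  [ 0  0  0  1 ]
Pivot columns are the columns containing a leading 1.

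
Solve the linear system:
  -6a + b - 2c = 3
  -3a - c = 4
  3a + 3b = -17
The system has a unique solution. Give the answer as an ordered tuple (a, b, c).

(-2/3, -5, -2)

Form the augmented matrix and row-reduce:
  [ -6  1  -2  |    3 ]
  [ -3  0  -1  |    4 ]
  [  3  3   0  |  -17 ]
Multiply R1 by -1/6.
  [  1  -1/6  1/3  |  -1/2 ]
  [ -3     0   -1  |     4 ]
  [  3     3    0  |   -17 ]
Add 3 times R1 to R2.
  [ 1  -1/6  1/3  |  -1/2 ]
  [ 0  -1/2    0  |   5/2 ]
  [ 3     3    0  |   -17 ]
Subtract 3 times R1 from R3.
  [ 1  -1/6  1/3  |   -1/2 ]
  [ 0  -1/2    0  |    5/2 ]
  [ 0   7/2   -1  |  -31/2 ]
Multiply R2 by -2.
  [ 1  -1/6  1/3  |   -1/2 ]
  [ 0     1    0  |     -5 ]
  [ 0   7/2   -1  |  -31/2 ]
Subtract 7/2 times R2 from R3.
  [ 1  -1/6  1/3  |  -1/2 ]
  [ 0     1    0  |    -5 ]
  [ 0     0   -1  |     2 ]
Multiply R3 by -1.
  [ 1  -1/6  1/3  |  -1/2 ]
  [ 0     1    0  |    -5 ]
  [ 0     0    1  |    -2 ]
Subtract 1/3 times R3 from R1.
  [ 1  -1/6  0  |  1/6 ]
  [ 0     1  0  |   -5 ]
  [ 0     0  1  |   -2 ]
Add 1/6 times R2 to R1.
  [ 1  0  0  |  -2/3 ]
  [ 0  1  0  |    -5 ]
  [ 0  0  1  |    -2 ]
Reading off the last column: a = -2/3, b = -5, c = -2.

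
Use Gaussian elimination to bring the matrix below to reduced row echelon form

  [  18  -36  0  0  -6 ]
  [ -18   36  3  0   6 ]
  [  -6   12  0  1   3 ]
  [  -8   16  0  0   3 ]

[[1, -2, 0, 0, 0], [0, 0, 1, 0, 0], [0, 0, 0, 1, 0], [0, 0, 0, 0, 1]]

r1 → 1/18·r1
  [   1  -2  0  0  -1/3 ]
  [ -18  36  3  0     6 ]
  [  -6  12  0  1     3 ]
  [  -8  16  0  0     3 ]
r2 → r2 + 18·r1
  [  1  -2  0  0  -1/3 ]
  [  0   0  3  0     0 ]
  [ -6  12  0  1     3 ]
  [ -8  16  0  0     3 ]
r3 → r3 + 6·r1
  [  1  -2  0  0  -1/3 ]
  [  0   0  3  0     0 ]
  [  0   0  0  1     1 ]
  [ -8  16  0  0     3 ]
r4 → r4 + 8·r1
  [ 1  -2  0  0  -1/3 ]
  [ 0   0  3  0     0 ]
  [ 0   0  0  1     1 ]
  [ 0   0  0  0   1/3 ]
r2 → 1/3·r2
  [ 1  -2  0  0  -1/3 ]
  [ 0   0  1  0     0 ]
  [ 0   0  0  1     1 ]
  [ 0   0  0  0   1/3 ]
r4 → 3·r4
  [ 1  -2  0  0  -1/3 ]
  [ 0   0  1  0     0 ]
  [ 0   0  0  1     1 ]
  [ 0   0  0  0     1 ]
r3 → r3 − r4
  [ 1  -2  0  0  -1/3 ]
  [ 0   0  1  0     0 ]
  [ 0   0  0  1     0 ]
  [ 0   0  0  0     1 ]
r1 → r1 + 1/3·r4
  [ 1  -2  0  0  0 ]
  [ 0   0  1  0  0 ]
  [ 0   0  0  1  0 ]
  [ 0   0  0  0  1 ]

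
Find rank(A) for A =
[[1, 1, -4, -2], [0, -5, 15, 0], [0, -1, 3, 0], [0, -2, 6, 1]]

rank = 3

r2 ← -1/5·r2
  [ 1   1  -4  -2 ]
  [ 0   1  -3   0 ]
  [ 0  -1   3   0 ]
  [ 0  -2   6   1 ]
r3 ← r3 + r2
  [ 1   1  -4  -2 ]
  [ 0   1  -3   0 ]
  [ 0   0   0   0 ]
  [ 0  -2   6   1 ]
r4 ← r4 + 2·r2
  [ 1  1  -4  -2 ]
  [ 0  1  -3   0 ]
  [ 0  0   0   0 ]
  [ 0  0   0   1 ]
r3 ↔ r4
  [ 1  1  -4  -2 ]
  [ 0  1  -3   0 ]
  [ 0  0   0   1 ]
  [ 0  0   0   0 ]
r1 ← r1 + 2·r3
  [ 1  1  -4  0 ]
  [ 0  1  -3  0 ]
  [ 0  0   0  1 ]
  [ 0  0   0  0 ]
r1 ← r1 − r2
  [ 1  0  -1  0 ]
  [ 0  1  -3  0 ]
  [ 0  0   0  1 ]
  [ 0  0   0  0 ]
The reduced form has 3 nonzero rows.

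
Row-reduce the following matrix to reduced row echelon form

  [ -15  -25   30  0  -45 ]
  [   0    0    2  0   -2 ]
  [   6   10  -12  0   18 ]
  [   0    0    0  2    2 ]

R1 -> -1/15·R1
  [ 1  5/3   -2  0   3 ]
  [ 0    0    2  0  -2 ]
  [ 6   10  -12  0  18 ]
  [ 0    0    0  2   2 ]
R3 -> R3 − 6·R1
  [ 1  5/3  -2  0   3 ]
  [ 0    0   2  0  -2 ]
  [ 0    0   0  0   0 ]
  [ 0    0   0  2   2 ]
R2 -> 1/2·R2
  [ 1  5/3  -2  0   3 ]
  [ 0    0   1  0  -1 ]
  [ 0    0   0  0   0 ]
  [ 0    0   0  2   2 ]
R3 ↔ R4
  [ 1  5/3  -2  0   3 ]
  [ 0    0   1  0  -1 ]
  [ 0    0   0  2   2 ]
  [ 0    0   0  0   0 ]
R3 -> 1/2·R3
  [ 1  5/3  -2  0   3 ]
  [ 0    0   1  0  -1 ]
  [ 0    0   0  1   1 ]
  [ 0    0   0  0   0 ]
R1 -> R1 + 2·R2
  [ 1  5/3  0  0   1 ]
  [ 0    0  1  0  -1 ]
  [ 0    0  0  1   1 ]
  [ 0    0  0  0   0 ]

[[1, 5/3, 0, 0, 1], [0, 0, 1, 0, -1], [0, 0, 0, 1, 1], [0, 0, 0, 0, 0]]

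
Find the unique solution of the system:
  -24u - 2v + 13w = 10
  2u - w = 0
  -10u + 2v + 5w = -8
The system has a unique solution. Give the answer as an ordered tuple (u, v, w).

Form the augmented matrix and row-reduce:
  [ -24  -2  13  |  10 ]
  [   2   0  -1  |   0 ]
  [ -10   2   5  |  -8 ]
Multiply r1 by -1/24.
  [   1  1/12  -13/24  |  -5/12 ]
  [   2     0      -1  |      0 ]
  [ -10     2       5  |     -8 ]
Subtract 2 times r1 from r2.
  [   1  1/12  -13/24  |  -5/12 ]
  [   0  -1/6    1/12  |    5/6 ]
  [ -10     2       5  |     -8 ]
Add 10 times r1 to r3.
  [ 1  1/12  -13/24  |  -5/12 ]
  [ 0  -1/6    1/12  |    5/6 ]
  [ 0  17/6   -5/12  |  -73/6 ]
Multiply r2 by -6.
  [ 1  1/12  -13/24  |  -5/12 ]
  [ 0     1    -1/2  |     -5 ]
  [ 0  17/6   -5/12  |  -73/6 ]
Subtract 17/6 times r2 from r3.
  [ 1  1/12  -13/24  |  -5/12 ]
  [ 0     1    -1/2  |     -5 ]
  [ 0     0       1  |      2 ]
Add 1/2 times r3 to r2.
  [ 1  1/12  -13/24  |  -5/12 ]
  [ 0     1       0  |     -4 ]
  [ 0     0       1  |      2 ]
Add 13/24 times r3 to r1.
  [ 1  1/12  0  |  2/3 ]
  [ 0     1  0  |   -4 ]
  [ 0     0  1  |    2 ]
Subtract 1/12 times r2 from r1.
  [ 1  0  0  |   1 ]
  [ 0  1  0  |  -4 ]
  [ 0  0  1  |   2 ]
Reading off the last column: u = 1, v = -4, w = 2.

(1, -4, 2)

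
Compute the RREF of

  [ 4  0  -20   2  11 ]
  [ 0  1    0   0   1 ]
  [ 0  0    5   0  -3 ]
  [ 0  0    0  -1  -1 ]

[[1, 0, 0, 0, -3/4], [0, 1, 0, 0, 1], [0, 0, 1, 0, -3/5], [0, 0, 0, 1, 1]]

Multiply R1 by 1/4.
  [ 1  0  -5  1/2  11/4 ]
  [ 0  1   0    0     1 ]
  [ 0  0   5    0    -3 ]
  [ 0  0   0   -1    -1 ]
Multiply R3 by 1/5.
  [ 1  0  -5  1/2  11/4 ]
  [ 0  1   0    0     1 ]
  [ 0  0   1    0  -3/5 ]
  [ 0  0   0   -1    -1 ]
Multiply R4 by -1.
  [ 1  0  -5  1/2  11/4 ]
  [ 0  1   0    0     1 ]
  [ 0  0   1    0  -3/5 ]
  [ 0  0   0    1     1 ]
Subtract 1/2 times R4 from R1.
  [ 1  0  -5  0   9/4 ]
  [ 0  1   0  0     1 ]
  [ 0  0   1  0  -3/5 ]
  [ 0  0   0  1     1 ]
Add 5 times R3 to R1.
  [ 1  0  0  0  -3/4 ]
  [ 0  1  0  0     1 ]
  [ 0  0  1  0  -3/5 ]
  [ 0  0  0  1     1 ]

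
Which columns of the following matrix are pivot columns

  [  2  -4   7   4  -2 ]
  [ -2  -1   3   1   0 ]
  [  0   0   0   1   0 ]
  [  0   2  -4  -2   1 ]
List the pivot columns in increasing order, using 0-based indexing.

0, 1, 3, 4

r1 := 1/2·r1
r2 := r2 + 2·r1
r2 := -1/5·r2
r4 := r4 − 2·r2
r4 := 5·r4
r2 := r2 − 2/5·r4
r1 := r1 + r4
r2 := r2 + r3
r1 := r1 − 2·r3
r1 := r1 + 2·r2
Pivot columns are the columns containing a leading 1.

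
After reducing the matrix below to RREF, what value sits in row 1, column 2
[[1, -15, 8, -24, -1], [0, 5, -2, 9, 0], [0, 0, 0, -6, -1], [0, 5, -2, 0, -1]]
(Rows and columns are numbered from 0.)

-2/5

r2 → 1/5·r2
  [ 1  -15     8  -24  -1 ]
  [ 0    1  -2/5  9/5   0 ]
  [ 0    0     0   -6  -1 ]
  [ 0    5    -2    0  -1 ]
r4 → r4 − 5·r2
  [ 1  -15     8  -24  -1 ]
  [ 0    1  -2/5  9/5   0 ]
  [ 0    0     0   -6  -1 ]
  [ 0    0     0   -9  -1 ]
r3 → -1/6·r3
  [ 1  -15     8  -24   -1 ]
  [ 0    1  -2/5  9/5    0 ]
  [ 0    0     0    1  1/6 ]
  [ 0    0     0   -9   -1 ]
r4 → r4 + 9·r3
  [ 1  -15     8  -24   -1 ]
  [ 0    1  -2/5  9/5    0 ]
  [ 0    0     0    1  1/6 ]
  [ 0    0     0    0  1/2 ]
r4 → 2·r4
  [ 1  -15     8  -24   -1 ]
  [ 0    1  -2/5  9/5    0 ]
  [ 0    0     0    1  1/6 ]
  [ 0    0     0    0    1 ]
r3 → r3 − 1/6·r4
  [ 1  -15     8  -24  -1 ]
  [ 0    1  -2/5  9/5   0 ]
  [ 0    0     0    1   0 ]
  [ 0    0     0    0   1 ]
r1 → r1 + r4
  [ 1  -15     8  -24  0 ]
  [ 0    1  -2/5  9/5  0 ]
  [ 0    0     0    1  0 ]
  [ 0    0     0    0  1 ]
r2 → r2 − 9/5·r3
  [ 1  -15     8  -24  0 ]
  [ 0    1  -2/5    0  0 ]
  [ 0    0     0    1  0 ]
  [ 0    0     0    0  1 ]
r1 → r1 + 24·r3
  [ 1  -15     8  0  0 ]
  [ 0    1  -2/5  0  0 ]
  [ 0    0     0  1  0 ]
  [ 0    0     0  0  1 ]
r1 → r1 + 15·r2
  [ 1  0     2  0  0 ]
  [ 0  1  -2/5  0  0 ]
  [ 0  0     0  1  0 ]
  [ 0  0     0  0  1 ]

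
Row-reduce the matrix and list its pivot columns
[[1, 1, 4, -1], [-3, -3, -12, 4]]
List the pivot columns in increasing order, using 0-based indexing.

0, 3

Add 3 times R1 to R2.
  [ 1  1  4  -1 ]
  [ 0  0  0   1 ]
Add R2 to R1.
  [ 1  1  4  0 ]
  [ 0  0  0  1 ]
Pivot columns are the columns containing a leading 1.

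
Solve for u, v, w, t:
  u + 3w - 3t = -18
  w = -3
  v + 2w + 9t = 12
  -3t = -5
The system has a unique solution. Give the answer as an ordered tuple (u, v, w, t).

Form the augmented matrix and row-reduce:
  [ 1  0  3  -3  |  -18 ]
  [ 0  0  1   0  |   -3 ]
  [ 0  1  2   9  |   12 ]
  [ 0  0  0  -3  |   -5 ]
R2 <-> R3
  [ 1  0  3  -3  |  -18 ]
  [ 0  1  2   9  |   12 ]
  [ 0  0  1   0  |   -3 ]
  [ 0  0  0  -3  |   -5 ]
R4 := -1/3·R4
  [ 1  0  3  -3  |  -18 ]
  [ 0  1  2   9  |   12 ]
  [ 0  0  1   0  |   -3 ]
  [ 0  0  0   1  |  5/3 ]
R2 := R2 − 9·R4
  [ 1  0  3  -3  |  -18 ]
  [ 0  1  2   0  |   -3 ]
  [ 0  0  1   0  |   -3 ]
  [ 0  0  0   1  |  5/3 ]
R1 := R1 + 3·R4
  [ 1  0  3  0  |  -13 ]
  [ 0  1  2  0  |   -3 ]
  [ 0  0  1  0  |   -3 ]
  [ 0  0  0  1  |  5/3 ]
R2 := R2 − 2·R3
  [ 1  0  3  0  |  -13 ]
  [ 0  1  0  0  |    3 ]
  [ 0  0  1  0  |   -3 ]
  [ 0  0  0  1  |  5/3 ]
R1 := R1 − 3·R3
  [ 1  0  0  0  |   -4 ]
  [ 0  1  0  0  |    3 ]
  [ 0  0  1  0  |   -3 ]
  [ 0  0  0  1  |  5/3 ]
Reading off the last column: u = -4, v = 3, w = -3, t = 5/3.

(-4, 3, -3, 5/3)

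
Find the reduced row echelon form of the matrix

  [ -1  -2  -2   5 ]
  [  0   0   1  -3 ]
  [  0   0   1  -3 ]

[[1, 2, 0, 1], [0, 0, 1, -3], [0, 0, 0, 0]]

Multiply r1 by -1.
  [ 1  2  2  -5 ]
  [ 0  0  1  -3 ]
  [ 0  0  1  -3 ]
Subtract r2 from r3.
  [ 1  2  2  -5 ]
  [ 0  0  1  -3 ]
  [ 0  0  0   0 ]
Subtract 2 times r2 from r1.
  [ 1  2  0   1 ]
  [ 0  0  1  -3 ]
  [ 0  0  0   0 ]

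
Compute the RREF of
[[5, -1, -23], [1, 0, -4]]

ρ1 → 1/5·ρ1
  [ 1  -1/5  -23/5 ]
  [ 1     0     -4 ]
ρ2 → ρ2 − ρ1
  [ 1  -1/5  -23/5 ]
  [ 0   1/5    3/5 ]
ρ2 → 5·ρ2
  [ 1  -1/5  -23/5 ]
  [ 0     1      3 ]
ρ1 → ρ1 + 1/5·ρ2
  [ 1  0  -4 ]
  [ 0  1   3 ]

[[1, 0, -4], [0, 1, 3]]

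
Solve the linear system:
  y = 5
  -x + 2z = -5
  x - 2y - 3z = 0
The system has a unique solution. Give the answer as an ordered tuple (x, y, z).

Form the augmented matrix and row-reduce:
  [  0   1   0  |   5 ]
  [ -1   0   2  |  -5 ]
  [  1  -2  -3  |   0 ]
R1 <-> R2
R1 → -1·R1
R3 → R3 − R1
R3 → R3 + 2·R2
R3 → -1·R3
R1 → R1 + 2·R3
Reading off the last column: x = -5, y = 5, z = -5.

(-5, 5, -5)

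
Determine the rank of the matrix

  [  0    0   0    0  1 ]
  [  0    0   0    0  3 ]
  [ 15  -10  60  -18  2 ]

rank = 2

Swap r1 and r3.
  [ 15  -10  60  -18  2 ]
  [  0    0   0    0  3 ]
  [  0    0   0    0  1 ]
Multiply r1 by 1/15.
  [ 1  -2/3  4  -6/5  2/15 ]
  [ 0     0  0     0     3 ]
  [ 0     0  0     0     1 ]
Multiply r2 by 1/3.
  [ 1  -2/3  4  -6/5  2/15 ]
  [ 0     0  0     0     1 ]
  [ 0     0  0     0     1 ]
Subtract r2 from r3.
  [ 1  -2/3  4  -6/5  2/15 ]
  [ 0     0  0     0     1 ]
  [ 0     0  0     0     0 ]
Subtract 2/15 times r2 from r1.
  [ 1  -2/3  4  -6/5  0 ]
  [ 0     0  0     0  1 ]
  [ 0     0  0     0  0 ]
The reduced form has 2 nonzero rows.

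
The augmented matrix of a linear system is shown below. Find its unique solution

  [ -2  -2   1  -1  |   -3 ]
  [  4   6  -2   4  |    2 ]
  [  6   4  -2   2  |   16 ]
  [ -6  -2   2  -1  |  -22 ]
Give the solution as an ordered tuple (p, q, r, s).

(5, -4, 1, 2)

Multiply R1 by -1/2.
  [  1   1  -1/2  1/2  |  3/2 ]
  [  4   6    -2    4  |    2 ]
  [  6   4    -2    2  |   16 ]
  [ -6  -2     2   -1  |  -22 ]
Subtract 4 times R1 from R2.
  [  1   1  -1/2  1/2  |  3/2 ]
  [  0   2     0    2  |   -4 ]
  [  6   4    -2    2  |   16 ]
  [ -6  -2     2   -1  |  -22 ]
Subtract 6 times R1 from R3.
  [  1   1  -1/2  1/2  |  3/2 ]
  [  0   2     0    2  |   -4 ]
  [  0  -2     1   -1  |    7 ]
  [ -6  -2     2   -1  |  -22 ]
Add 6 times R1 to R4.
  [ 1   1  -1/2  1/2  |  3/2 ]
  [ 0   2     0    2  |   -4 ]
  [ 0  -2     1   -1  |    7 ]
  [ 0   4    -1    2  |  -13 ]
Multiply R2 by 1/2.
  [ 1   1  -1/2  1/2  |  3/2 ]
  [ 0   1     0    1  |   -2 ]
  [ 0  -2     1   -1  |    7 ]
  [ 0   4    -1    2  |  -13 ]
Add 2 times R2 to R3.
  [ 1  1  -1/2  1/2  |  3/2 ]
  [ 0  1     0    1  |   -2 ]
  [ 0  0     1    1  |    3 ]
  [ 0  4    -1    2  |  -13 ]
Subtract 4 times R2 from R4.
  [ 1  1  -1/2  1/2  |  3/2 ]
  [ 0  1     0    1  |   -2 ]
  [ 0  0     1    1  |    3 ]
  [ 0  0    -1   -2  |   -5 ]
Add R3 to R4.
  [ 1  1  -1/2  1/2  |  3/2 ]
  [ 0  1     0    1  |   -2 ]
  [ 0  0     1    1  |    3 ]
  [ 0  0     0   -1  |   -2 ]
Multiply R4 by -1.
  [ 1  1  -1/2  1/2  |  3/2 ]
  [ 0  1     0    1  |   -2 ]
  [ 0  0     1    1  |    3 ]
  [ 0  0     0    1  |    2 ]
Subtract R4 from R3.
  [ 1  1  -1/2  1/2  |  3/2 ]
  [ 0  1     0    1  |   -2 ]
  [ 0  0     1    0  |    1 ]
  [ 0  0     0    1  |    2 ]
Subtract R4 from R2.
  [ 1  1  -1/2  1/2  |  3/2 ]
  [ 0  1     0    0  |   -4 ]
  [ 0  0     1    0  |    1 ]
  [ 0  0     0    1  |    2 ]
Subtract 1/2 times R4 from R1.
  [ 1  1  -1/2  0  |  1/2 ]
  [ 0  1     0  0  |   -4 ]
  [ 0  0     1  0  |    1 ]
  [ 0  0     0  1  |    2 ]
Add 1/2 times R3 to R1.
  [ 1  1  0  0  |   1 ]
  [ 0  1  0  0  |  -4 ]
  [ 0  0  1  0  |   1 ]
  [ 0  0  0  1  |   2 ]
Subtract R2 from R1.
  [ 1  0  0  0  |   5 ]
  [ 0  1  0  0  |  -4 ]
  [ 0  0  1  0  |   1 ]
  [ 0  0  0  1  |   2 ]
Reading off the last column: p = 5, q = -4, r = 1, s = 2.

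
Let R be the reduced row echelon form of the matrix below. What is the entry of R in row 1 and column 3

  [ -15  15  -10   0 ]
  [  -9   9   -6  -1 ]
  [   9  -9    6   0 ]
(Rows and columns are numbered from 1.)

R1 := -1/15·R1
  [  1  -1  2/3   0 ]
  [ -9   9   -6  -1 ]
  [  9  -9    6   0 ]
R2 := R2 + 9·R1
  [ 1  -1  2/3   0 ]
  [ 0   0    0  -1 ]
  [ 9  -9    6   0 ]
R3 := R3 − 9·R1
  [ 1  -1  2/3   0 ]
  [ 0   0    0  -1 ]
  [ 0   0    0   0 ]
R2 := -1·R2
  [ 1  -1  2/3  0 ]
  [ 0   0    0  1 ]
  [ 0   0    0  0 ]

2/3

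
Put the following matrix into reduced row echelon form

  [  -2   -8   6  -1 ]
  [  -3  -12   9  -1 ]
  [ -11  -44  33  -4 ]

r1 := -1/2·r1
  [   1    4  -3  1/2 ]
  [  -3  -12   9   -1 ]
  [ -11  -44  33   -4 ]
r2 := r2 + 3·r1
  [   1    4  -3  1/2 ]
  [   0    0   0  1/2 ]
  [ -11  -44  33   -4 ]
r3 := r3 + 11·r1
  [ 1  4  -3  1/2 ]
  [ 0  0   0  1/2 ]
  [ 0  0   0  3/2 ]
r2 := 2·r2
  [ 1  4  -3  1/2 ]
  [ 0  0   0    1 ]
  [ 0  0   0  3/2 ]
r3 := r3 − 3/2·r2
  [ 1  4  -3  1/2 ]
  [ 0  0   0    1 ]
  [ 0  0   0    0 ]
r1 := r1 − 1/2·r2
  [ 1  4  -3  0 ]
  [ 0  0   0  1 ]
  [ 0  0   0  0 ]

[[1, 4, -3, 0], [0, 0, 0, 1], [0, 0, 0, 0]]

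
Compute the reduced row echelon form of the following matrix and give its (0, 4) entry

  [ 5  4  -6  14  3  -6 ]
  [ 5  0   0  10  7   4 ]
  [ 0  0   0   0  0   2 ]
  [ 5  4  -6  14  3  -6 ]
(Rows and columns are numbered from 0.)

R1 → 1/5·R1
R2 → R2 − 5·R1
R4 → R4 − 5·R1
R2 → -1/4·R2
R3 → 1/2·R3
R2 → R2 + 5/2·R3
R1 → R1 + 6/5·R3
R1 → R1 − 4/5·R2

7/5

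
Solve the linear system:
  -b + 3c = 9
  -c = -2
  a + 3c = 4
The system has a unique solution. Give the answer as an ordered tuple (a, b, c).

(-2, -3, 2)

Form the augmented matrix and row-reduce:
  [ 0  -1   3  |   9 ]
  [ 0   0  -1  |  -2 ]
  [ 1   0   3  |   4 ]
R1 <=> R3
  [ 1   0   3  |   4 ]
  [ 0   0  -1  |  -2 ]
  [ 0  -1   3  |   9 ]
R2 <=> R3
  [ 1   0   3  |   4 ]
  [ 0  -1   3  |   9 ]
  [ 0   0  -1  |  -2 ]
R2 := -1·R2
  [ 1  0   3  |   4 ]
  [ 0  1  -3  |  -9 ]
  [ 0  0  -1  |  -2 ]
R3 := -1·R3
  [ 1  0   3  |   4 ]
  [ 0  1  -3  |  -9 ]
  [ 0  0   1  |   2 ]
R2 := R2 + 3·R3
  [ 1  0  3  |   4 ]
  [ 0  1  0  |  -3 ]
  [ 0  0  1  |   2 ]
R1 := R1 − 3·R3
  [ 1  0  0  |  -2 ]
  [ 0  1  0  |  -3 ]
  [ 0  0  1  |   2 ]
Reading off the last column: a = -2, b = -3, c = 2.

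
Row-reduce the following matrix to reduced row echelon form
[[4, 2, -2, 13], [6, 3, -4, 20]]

R1 -> 1/4·R1
  [ 1  1/2  -1/2  13/4 ]
  [ 6    3    -4    20 ]
R2 -> R2 − 6·R1
  [ 1  1/2  -1/2  13/4 ]
  [ 0    0    -1   1/2 ]
R2 -> -1·R2
  [ 1  1/2  -1/2  13/4 ]
  [ 0    0     1  -1/2 ]
R1 -> R1 + 1/2·R2
  [ 1  1/2  0     3 ]
  [ 0    0  1  -1/2 ]

[[1, 1/2, 0, 3], [0, 0, 1, -1/2]]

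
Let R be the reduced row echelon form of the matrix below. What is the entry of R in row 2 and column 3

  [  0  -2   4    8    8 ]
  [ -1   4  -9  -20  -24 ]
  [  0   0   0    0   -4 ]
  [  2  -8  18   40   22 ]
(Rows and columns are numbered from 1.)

-2

r1 <=> r2
  [ -1   4  -9  -20  -24 ]
  [  0  -2   4    8    8 ]
  [  0   0   0    0   -4 ]
  [  2  -8  18   40   22 ]
r1 := -1·r1
  [ 1  -4   9  20  24 ]
  [ 0  -2   4   8   8 ]
  [ 0   0   0   0  -4 ]
  [ 2  -8  18  40  22 ]
r4 := r4 − 2·r1
  [ 1  -4  9  20   24 ]
  [ 0  -2  4   8    8 ]
  [ 0   0  0   0   -4 ]
  [ 0   0  0   0  -26 ]
r2 := -1/2·r2
  [ 1  -4   9  20   24 ]
  [ 0   1  -2  -4   -4 ]
  [ 0   0   0   0   -4 ]
  [ 0   0   0   0  -26 ]
r3 := -1/4·r3
  [ 1  -4   9  20   24 ]
  [ 0   1  -2  -4   -4 ]
  [ 0   0   0   0    1 ]
  [ 0   0   0   0  -26 ]
r4 := r4 + 26·r3
  [ 1  -4   9  20  24 ]
  [ 0   1  -2  -4  -4 ]
  [ 0   0   0   0   1 ]
  [ 0   0   0   0   0 ]
r2 := r2 + 4·r3
  [ 1  -4   9  20  24 ]
  [ 0   1  -2  -4   0 ]
  [ 0   0   0   0   1 ]
  [ 0   0   0   0   0 ]
r1 := r1 − 24·r3
  [ 1  -4   9  20  0 ]
  [ 0   1  -2  -4  0 ]
  [ 0   0   0   0  1 ]
  [ 0   0   0   0  0 ]
r1 := r1 + 4·r2
  [ 1  0   1   4  0 ]
  [ 0  1  -2  -4  0 ]
  [ 0  0   0   0  1 ]
  [ 0  0   0   0  0 ]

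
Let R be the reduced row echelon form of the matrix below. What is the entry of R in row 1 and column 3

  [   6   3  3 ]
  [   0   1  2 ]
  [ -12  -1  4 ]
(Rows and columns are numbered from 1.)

-1/2

R1 ← 1/6·R1
  [   1  1/2  1/2 ]
  [   0    1    2 ]
  [ -12   -1    4 ]
R3 ← R3 + 12·R1
  [ 1  1/2  1/2 ]
  [ 0    1    2 ]
  [ 0    5   10 ]
R3 ← R3 − 5·R2
  [ 1  1/2  1/2 ]
  [ 0    1    2 ]
  [ 0    0    0 ]
R1 ← R1 − 1/2·R2
  [ 1  0  -1/2 ]
  [ 0  1     2 ]
  [ 0  0     0 ]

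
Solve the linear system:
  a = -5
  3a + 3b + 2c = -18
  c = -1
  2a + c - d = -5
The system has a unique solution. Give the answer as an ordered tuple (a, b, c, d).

Form the augmented matrix and row-reduce:
  [ 1  0  0   0  |   -5 ]
  [ 3  3  2   0  |  -18 ]
  [ 0  0  1   0  |   -1 ]
  [ 2  0  1  -1  |   -5 ]
R2 ← R2 − 3·R1
  [ 1  0  0   0  |  -5 ]
  [ 0  3  2   0  |  -3 ]
  [ 0  0  1   0  |  -1 ]
  [ 2  0  1  -1  |  -5 ]
R4 ← R4 − 2·R1
  [ 1  0  0   0  |  -5 ]
  [ 0  3  2   0  |  -3 ]
  [ 0  0  1   0  |  -1 ]
  [ 0  0  1  -1  |   5 ]
R2 ← 1/3·R2
  [ 1  0    0   0  |  -5 ]
  [ 0  1  2/3   0  |  -1 ]
  [ 0  0    1   0  |  -1 ]
  [ 0  0    1  -1  |   5 ]
R4 ← R4 − R3
  [ 1  0    0   0  |  -5 ]
  [ 0  1  2/3   0  |  -1 ]
  [ 0  0    1   0  |  -1 ]
  [ 0  0    0  -1  |   6 ]
R4 ← -1·R4
  [ 1  0    0  0  |  -5 ]
  [ 0  1  2/3  0  |  -1 ]
  [ 0  0    1  0  |  -1 ]
  [ 0  0    0  1  |  -6 ]
R2 ← R2 − 2/3·R3
  [ 1  0  0  0  |    -5 ]
  [ 0  1  0  0  |  -1/3 ]
  [ 0  0  1  0  |    -1 ]
  [ 0  0  0  1  |    -6 ]
Reading off the last column: a = -5, b = -1/3, c = -1, d = -6.

(-5, -1/3, -1, -6)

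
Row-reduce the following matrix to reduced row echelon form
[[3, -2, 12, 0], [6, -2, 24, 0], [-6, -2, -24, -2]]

[[1, 0, 4, 0], [0, 1, 0, 0], [0, 0, 0, 1]]

R1 → 1/3·R1
  [  1  -2/3    4   0 ]
  [  6    -2   24   0 ]
  [ -6    -2  -24  -2 ]
R2 → R2 − 6·R1
  [  1  -2/3    4   0 ]
  [  0     2    0   0 ]
  [ -6    -2  -24  -2 ]
R3 → R3 + 6·R1
  [ 1  -2/3  4   0 ]
  [ 0     2  0   0 ]
  [ 0    -6  0  -2 ]
R2 → 1/2·R2
  [ 1  -2/3  4   0 ]
  [ 0     1  0   0 ]
  [ 0    -6  0  -2 ]
R3 → R3 + 6·R2
  [ 1  -2/3  4   0 ]
  [ 0     1  0   0 ]
  [ 0     0  0  -2 ]
R3 → -1/2·R3
  [ 1  -2/3  4  0 ]
  [ 0     1  0  0 ]
  [ 0     0  0  1 ]
R1 → R1 + 2/3·R2
  [ 1  0  4  0 ]
  [ 0  1  0  0 ]
  [ 0  0  0  1 ]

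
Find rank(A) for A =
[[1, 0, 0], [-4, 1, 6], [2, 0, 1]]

rank = 3

R2 -> R2 + 4·R1
  [ 1  0  0 ]
  [ 0  1  6 ]
  [ 2  0  1 ]
R3 -> R3 − 2·R1
  [ 1  0  0 ]
  [ 0  1  6 ]
  [ 0  0  1 ]
R2 -> R2 − 6·R3
  [ 1  0  0 ]
  [ 0  1  0 ]
  [ 0  0  1 ]
The reduced form has 3 nonzero rows.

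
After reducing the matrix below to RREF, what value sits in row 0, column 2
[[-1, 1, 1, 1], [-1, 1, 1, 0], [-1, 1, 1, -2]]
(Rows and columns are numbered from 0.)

-1

R1 := -1·R1
  [  1  -1  -1  -1 ]
  [ -1   1   1   0 ]
  [ -1   1   1  -2 ]
R2 := R2 + R1
  [  1  -1  -1  -1 ]
  [  0   0   0  -1 ]
  [ -1   1   1  -2 ]
R3 := R3 + R1
  [ 1  -1  -1  -1 ]
  [ 0   0   0  -1 ]
  [ 0   0   0  -3 ]
R2 := -1·R2
  [ 1  -1  -1  -1 ]
  [ 0   0   0   1 ]
  [ 0   0   0  -3 ]
R3 := R3 + 3·R2
  [ 1  -1  -1  -1 ]
  [ 0   0   0   1 ]
  [ 0   0   0   0 ]
R1 := R1 + R2
  [ 1  -1  -1  0 ]
  [ 0   0   0  1 ]
  [ 0   0   0  0 ]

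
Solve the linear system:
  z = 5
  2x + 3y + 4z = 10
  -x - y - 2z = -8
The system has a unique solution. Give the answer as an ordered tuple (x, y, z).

Form the augmented matrix and row-reduce:
  [  0   0   1  |   5 ]
  [  2   3   4  |  10 ]
  [ -1  -1  -2  |  -8 ]
R1 <=> R2
R1 -> 1/2·R1
R3 -> R3 + R1
R2 <=> R3
R2 -> 2·R2
R1 -> R1 − 2·R3
R1 -> R1 − 3/2·R2
Reading off the last column: x = 4, y = -6, z = 5.

(4, -6, 5)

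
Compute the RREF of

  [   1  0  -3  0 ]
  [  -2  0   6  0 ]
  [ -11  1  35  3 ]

[[1, 0, -3, 0], [0, 1, 2, 3], [0, 0, 0, 0]]

Add 2 times r1 to r2.
  [   1  0  -3  0 ]
  [   0  0   0  0 ]
  [ -11  1  35  3 ]
Add 11 times r1 to r3.
  [ 1  0  -3  0 ]
  [ 0  0   0  0 ]
  [ 0  1   2  3 ]
Swap r2 and r3.
  [ 1  0  -3  0 ]
  [ 0  1   2  3 ]
  [ 0  0   0  0 ]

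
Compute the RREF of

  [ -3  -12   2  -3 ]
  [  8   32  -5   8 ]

[[1, 4, 0, 1], [0, 0, 1, 0]]

r1 := -1/3·r1
  [ 1   4  -2/3  1 ]
  [ 8  32    -5  8 ]
r2 := r2 − 8·r1
  [ 1  4  -2/3  1 ]
  [ 0  0   1/3  0 ]
r2 := 3·r2
  [ 1  4  -2/3  1 ]
  [ 0  0     1  0 ]
r1 := r1 + 2/3·r2
  [ 1  4  0  1 ]
  [ 0  0  1  0 ]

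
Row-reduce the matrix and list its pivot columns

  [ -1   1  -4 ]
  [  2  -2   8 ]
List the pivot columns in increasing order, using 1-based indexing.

1

ρ1 := -1·ρ1
  [ 1  -1  4 ]
  [ 2  -2  8 ]
ρ2 := ρ2 − 2·ρ1
  [ 1  -1  4 ]
  [ 0   0  0 ]
Pivot columns are the columns containing a leading 1.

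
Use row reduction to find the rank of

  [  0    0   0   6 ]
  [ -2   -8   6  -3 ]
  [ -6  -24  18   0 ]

rank = 2

R1 ↔ R2
  [ -2   -8   6  -3 ]
  [  0    0   0   6 ]
  [ -6  -24  18   0 ]
R1 := -1/2·R1
  [  1    4  -3  3/2 ]
  [  0    0   0    6 ]
  [ -6  -24  18    0 ]
R3 := R3 + 6·R1
  [ 1  4  -3  3/2 ]
  [ 0  0   0    6 ]
  [ 0  0   0    9 ]
R2 := 1/6·R2
  [ 1  4  -3  3/2 ]
  [ 0  0   0    1 ]
  [ 0  0   0    9 ]
R3 := R3 − 9·R2
  [ 1  4  -3  3/2 ]
  [ 0  0   0    1 ]
  [ 0  0   0    0 ]
R1 := R1 − 3/2·R2
  [ 1  4  -3  0 ]
  [ 0  0   0  1 ]
  [ 0  0   0  0 ]
The reduced form has 2 nonzero rows.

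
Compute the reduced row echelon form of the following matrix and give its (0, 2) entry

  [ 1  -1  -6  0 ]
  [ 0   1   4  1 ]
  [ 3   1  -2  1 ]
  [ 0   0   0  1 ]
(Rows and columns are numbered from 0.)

ρ3 := ρ3 − 3·ρ1
ρ3 := ρ3 − 4·ρ2
ρ3 := -1/3·ρ3
ρ4 := ρ4 − ρ3
ρ2 := ρ2 − ρ3
ρ1 := ρ1 + ρ2

-2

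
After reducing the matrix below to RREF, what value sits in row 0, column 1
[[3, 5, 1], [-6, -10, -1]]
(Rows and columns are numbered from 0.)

5/3

R1 ← 1/3·R1
  [  1  5/3  1/3 ]
  [ -6  -10   -1 ]
R2 ← R2 + 6·R1
  [ 1  5/3  1/3 ]
  [ 0    0    1 ]
R1 ← R1 − 1/3·R2
  [ 1  5/3  0 ]
  [ 0    0  1 ]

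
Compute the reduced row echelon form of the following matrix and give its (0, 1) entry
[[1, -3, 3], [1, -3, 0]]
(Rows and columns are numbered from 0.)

-3

ρ2 := ρ2 − ρ1
ρ2 := -1/3·ρ2
ρ1 := ρ1 − 3·ρ2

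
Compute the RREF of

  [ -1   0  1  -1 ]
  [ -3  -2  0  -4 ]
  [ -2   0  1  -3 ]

[[1, 0, 0, 2], [0, 1, 0, -1], [0, 0, 1, 1]]

r1 := -1·r1
  [  1   0  -1   1 ]
  [ -3  -2   0  -4 ]
  [ -2   0   1  -3 ]
r2 := r2 + 3·r1
  [  1   0  -1   1 ]
  [  0  -2  -3  -1 ]
  [ -2   0   1  -3 ]
r3 := r3 + 2·r1
  [ 1   0  -1   1 ]
  [ 0  -2  -3  -1 ]
  [ 0   0  -1  -1 ]
r2 := -1/2·r2
  [ 1  0   -1    1 ]
  [ 0  1  3/2  1/2 ]
  [ 0  0   -1   -1 ]
r3 := -1·r3
  [ 1  0   -1    1 ]
  [ 0  1  3/2  1/2 ]
  [ 0  0    1    1 ]
r2 := r2 − 3/2·r3
  [ 1  0  -1   1 ]
  [ 0  1   0  -1 ]
  [ 0  0   1   1 ]
r1 := r1 + r3
  [ 1  0  0   2 ]
  [ 0  1  0  -1 ]
  [ 0  0  1   1 ]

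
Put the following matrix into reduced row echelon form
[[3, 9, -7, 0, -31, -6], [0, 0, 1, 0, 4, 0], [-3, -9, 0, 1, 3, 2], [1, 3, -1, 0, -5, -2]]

R1 ← 1/3·R1
  [  1   3  -7/3  0  -31/3  -2 ]
  [  0   0     1  0      4   0 ]
  [ -3  -9     0  1      3   2 ]
  [  1   3    -1  0     -5  -2 ]
R3 ← R3 + 3·R1
  [ 1  3  -7/3  0  -31/3  -2 ]
  [ 0  0     1  0      4   0 ]
  [ 0  0    -7  1    -28  -4 ]
  [ 1  3    -1  0     -5  -2 ]
R4 ← R4 − R1
  [ 1  3  -7/3  0  -31/3  -2 ]
  [ 0  0     1  0      4   0 ]
  [ 0  0    -7  1    -28  -4 ]
  [ 0  0   4/3  0   16/3   0 ]
R3 ← R3 + 7·R2
  [ 1  3  -7/3  0  -31/3  -2 ]
  [ 0  0     1  0      4   0 ]
  [ 0  0     0  1      0  -4 ]
  [ 0  0   4/3  0   16/3   0 ]
R4 ← R4 − 4/3·R2
  [ 1  3  -7/3  0  -31/3  -2 ]
  [ 0  0     1  0      4   0 ]
  [ 0  0     0  1      0  -4 ]
  [ 0  0     0  0      0   0 ]
R1 ← R1 + 7/3·R2
  [ 1  3  0  0  -1  -2 ]
  [ 0  0  1  0   4   0 ]
  [ 0  0  0  1   0  -4 ]
  [ 0  0  0  0   0   0 ]

[[1, 3, 0, 0, -1, -2], [0, 0, 1, 0, 4, 0], [0, 0, 0, 1, 0, -4], [0, 0, 0, 0, 0, 0]]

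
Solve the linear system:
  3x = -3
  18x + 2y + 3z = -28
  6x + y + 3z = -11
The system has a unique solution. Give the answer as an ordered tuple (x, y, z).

Form the augmented matrix and row-reduce:
  [  3  0  0  |   -3 ]
  [ 18  2  3  |  -28 ]
  [  6  1  3  |  -11 ]
R1 → 1/3·R1
  [  1  0  0  |   -1 ]
  [ 18  2  3  |  -28 ]
  [  6  1  3  |  -11 ]
R2 → R2 − 18·R1
  [ 1  0  0  |   -1 ]
  [ 0  2  3  |  -10 ]
  [ 6  1  3  |  -11 ]
R3 → R3 − 6·R1
  [ 1  0  0  |   -1 ]
  [ 0  2  3  |  -10 ]
  [ 0  1  3  |   -5 ]
R2 → 1/2·R2
  [ 1  0    0  |  -1 ]
  [ 0  1  3/2  |  -5 ]
  [ 0  1    3  |  -5 ]
R3 → R3 − R2
  [ 1  0    0  |  -1 ]
  [ 0  1  3/2  |  -5 ]
  [ 0  0  3/2  |   0 ]
R3 → 2/3·R3
  [ 1  0    0  |  -1 ]
  [ 0  1  3/2  |  -5 ]
  [ 0  0    1  |   0 ]
R2 → R2 − 3/2·R3
  [ 1  0  0  |  -1 ]
  [ 0  1  0  |  -5 ]
  [ 0  0  1  |   0 ]
Reading off the last column: x = -1, y = -5, z = 0.

(-1, -5, 0)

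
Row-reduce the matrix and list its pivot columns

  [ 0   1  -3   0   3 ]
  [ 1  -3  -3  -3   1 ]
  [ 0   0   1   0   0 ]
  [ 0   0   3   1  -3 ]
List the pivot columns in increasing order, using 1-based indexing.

Swap R1 and R2.
  [ 1  -3  -3  -3   1 ]
  [ 0   1  -3   0   3 ]
  [ 0   0   1   0   0 ]
  [ 0   0   3   1  -3 ]
Subtract 3 times R3 from R4.
  [ 1  -3  -3  -3   1 ]
  [ 0   1  -3   0   3 ]
  [ 0   0   1   0   0 ]
  [ 0   0   0   1  -3 ]
Add 3 times R4 to R1.
  [ 1  -3  -3  0  -8 ]
  [ 0   1  -3  0   3 ]
  [ 0   0   1  0   0 ]
  [ 0   0   0  1  -3 ]
Add 3 times R3 to R2.
  [ 1  -3  -3  0  -8 ]
  [ 0   1   0  0   3 ]
  [ 0   0   1  0   0 ]
  [ 0   0   0  1  -3 ]
Add 3 times R3 to R1.
  [ 1  -3  0  0  -8 ]
  [ 0   1  0  0   3 ]
  [ 0   0  1  0   0 ]
  [ 0   0  0  1  -3 ]
Add 3 times R2 to R1.
  [ 1  0  0  0   1 ]
  [ 0  1  0  0   3 ]
  [ 0  0  1  0   0 ]
  [ 0  0  0  1  -3 ]
Pivot columns are the columns containing a leading 1.

1, 2, 3, 4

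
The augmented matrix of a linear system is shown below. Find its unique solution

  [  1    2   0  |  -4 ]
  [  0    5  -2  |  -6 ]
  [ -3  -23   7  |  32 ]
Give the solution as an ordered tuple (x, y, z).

(0, -2, -2)

r3 ← r3 + 3·r1
  [ 1    2   0  |  -4 ]
  [ 0    5  -2  |  -6 ]
  [ 0  -17   7  |  20 ]
r2 ← 1/5·r2
  [ 1    2     0  |    -4 ]
  [ 0    1  -2/5  |  -6/5 ]
  [ 0  -17     7  |    20 ]
r3 ← r3 + 17·r2
  [ 1  2     0  |    -4 ]
  [ 0  1  -2/5  |  -6/5 ]
  [ 0  0   1/5  |  -2/5 ]
r3 ← 5·r3
  [ 1  2     0  |    -4 ]
  [ 0  1  -2/5  |  -6/5 ]
  [ 0  0     1  |    -2 ]
r2 ← r2 + 2/5·r3
  [ 1  2  0  |  -4 ]
  [ 0  1  0  |  -2 ]
  [ 0  0  1  |  -2 ]
r1 ← r1 − 2·r2
  [ 1  0  0  |   0 ]
  [ 0  1  0  |  -2 ]
  [ 0  0  1  |  -2 ]
Reading off the last column: x = 0, y = -2, z = -2.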